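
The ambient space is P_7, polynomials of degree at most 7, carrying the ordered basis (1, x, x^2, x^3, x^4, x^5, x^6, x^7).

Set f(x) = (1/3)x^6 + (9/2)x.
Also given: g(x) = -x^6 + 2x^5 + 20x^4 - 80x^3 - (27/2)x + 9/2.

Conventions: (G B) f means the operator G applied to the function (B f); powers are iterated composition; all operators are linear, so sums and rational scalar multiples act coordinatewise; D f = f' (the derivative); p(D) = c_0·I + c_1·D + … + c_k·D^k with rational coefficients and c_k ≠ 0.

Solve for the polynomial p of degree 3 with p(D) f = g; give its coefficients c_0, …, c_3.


D^0 f = (1/3)x^6 + (9/2)x
D^1 f = 2x^5 + 9/2
D^2 f = 10x^4
D^3 f = 40x^3
matching coefficients of g against c_0 f + c_1 Df + … from the top degree down determines the c_i
solution: c_0 = -3, c_1 = 1, c_2 = 2, c_3 = -2

p(D) = -3·I + D + 2·D^2 − 2·D^3, i.e. c_0 = -3, c_1 = 1, c_2 = 2, c_3 = -2


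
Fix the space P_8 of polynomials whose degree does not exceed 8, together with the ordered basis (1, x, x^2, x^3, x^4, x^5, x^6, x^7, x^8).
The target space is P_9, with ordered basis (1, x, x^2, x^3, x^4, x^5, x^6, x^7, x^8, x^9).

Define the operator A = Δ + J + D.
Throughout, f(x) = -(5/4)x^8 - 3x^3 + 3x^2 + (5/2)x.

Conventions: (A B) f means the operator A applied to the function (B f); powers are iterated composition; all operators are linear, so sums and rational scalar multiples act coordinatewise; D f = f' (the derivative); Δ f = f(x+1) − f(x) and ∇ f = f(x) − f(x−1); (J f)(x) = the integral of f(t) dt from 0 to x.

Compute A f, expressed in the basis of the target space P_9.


Δ f = -10x^7 - 35x^6 - 70x^5 - (175/2)x^4 - 70x^3 - 44x^2 - 13x + 5/4
J f = -(5/36)x^9 - (3/4)x^4 + x^3 + (5/4)x^2
D f = -10x^7 - 9x^2 + 6x + 5/2
(Δ + J + D) f = -(5/36)x^9 - 20x^7 - 35x^6 - 70x^5 - (353/4)x^4 - 69x^3 - (207/4)x^2 - 7x + 15/4

the image equals g(x) = -(5/36)x^9 - 20x^7 - 35x^6 - 70x^5 - (353/4)x^4 - 69x^3 - (207/4)x^2 - 7x + 15/4


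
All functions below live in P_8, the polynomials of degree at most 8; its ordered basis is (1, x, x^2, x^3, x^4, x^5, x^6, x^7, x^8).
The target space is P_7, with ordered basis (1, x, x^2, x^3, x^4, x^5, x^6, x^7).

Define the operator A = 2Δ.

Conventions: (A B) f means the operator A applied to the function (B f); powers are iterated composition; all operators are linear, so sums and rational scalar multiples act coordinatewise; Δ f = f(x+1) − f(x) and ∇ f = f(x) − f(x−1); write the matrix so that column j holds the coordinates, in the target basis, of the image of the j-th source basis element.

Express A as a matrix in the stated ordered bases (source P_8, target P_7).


image of 1: 0
image of x: 2
image of x^2: 4x + 2
image of x^3: 6x^2 + 6x + 2
image of x^4: 8x^3 + 12x^2 + 8x + 2
image of x^5: 10x^4 + 20x^3 + 20x^2 + 10x + 2
image of x^6: 12x^5 + 30x^4 + 40x^3 + 30x^2 + 12x + 2
image of x^7: 14x^6 + 42x^5 + 70x^4 + 70x^3 + 42x^2 + 14x + 2
image of x^8: 16x^7 + 56x^6 + 112x^5 + 140x^4 + 112x^3 + 56x^2 + 16x + 2
each image's coordinates form column j of the matrix

the matrix is [[0, 2, 2, 2, 2, 2, 2, 2, 2]; [0, 0, 4, 6, 8, 10, 12, 14, 16]; [0, 0, 0, 6, 12, 20, 30, 42, 56]; [0, 0, 0, 0, 8, 20, 40, 70, 112]; [0, 0, 0, 0, 0, 10, 30, 70, 140]; [0, 0, 0, 0, 0, 0, 12, 42, 112]; [0, 0, 0, 0, 0, 0, 0, 14, 56]; [0, 0, 0, 0, 0, 0, 0, 0, 16]] (rows listed top to bottom)


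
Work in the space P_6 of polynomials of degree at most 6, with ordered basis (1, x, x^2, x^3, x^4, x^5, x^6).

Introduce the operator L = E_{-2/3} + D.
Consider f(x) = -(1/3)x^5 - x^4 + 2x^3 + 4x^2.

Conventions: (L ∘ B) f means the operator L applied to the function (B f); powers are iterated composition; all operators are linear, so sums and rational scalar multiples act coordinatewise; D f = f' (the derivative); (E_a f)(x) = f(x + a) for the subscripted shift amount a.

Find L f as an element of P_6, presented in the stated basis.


the image equals g(x) = -(1/3)x^5 - (14/9)x^4 - (22/27)x^3 + (350/81)x^2 + (1504/243)x + 752/729

E_{-2/3} f = -(1/3)x^5 + (1/9)x^4 + (86/27)x^3 - (136/81)x^2 - (440/243)x + 752/729
D f = -(5/3)x^4 - 4x^3 + 6x^2 + 8x
(E_{-2/3} + D) f = -(1/3)x^5 - (14/9)x^4 - (22/27)x^3 + (350/81)x^2 + (1504/243)x + 752/729


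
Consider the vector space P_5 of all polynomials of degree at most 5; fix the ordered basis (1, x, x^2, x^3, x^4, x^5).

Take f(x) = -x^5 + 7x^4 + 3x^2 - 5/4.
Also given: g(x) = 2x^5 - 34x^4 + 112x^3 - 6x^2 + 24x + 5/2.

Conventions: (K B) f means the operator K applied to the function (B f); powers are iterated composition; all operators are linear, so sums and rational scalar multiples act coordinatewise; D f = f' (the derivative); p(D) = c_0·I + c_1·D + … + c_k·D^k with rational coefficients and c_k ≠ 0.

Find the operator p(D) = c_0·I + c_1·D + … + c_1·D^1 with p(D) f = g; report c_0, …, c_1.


c_0 = -2, c_1 = 4

D^0 f = -x^5 + 7x^4 + 3x^2 - 5/4
D^1 f = -5x^4 + 28x^3 + 6x
matching coefficients of g against c_0 f + c_1 Df + … from the top degree down determines the c_i
solution: c_0 = -2, c_1 = 4


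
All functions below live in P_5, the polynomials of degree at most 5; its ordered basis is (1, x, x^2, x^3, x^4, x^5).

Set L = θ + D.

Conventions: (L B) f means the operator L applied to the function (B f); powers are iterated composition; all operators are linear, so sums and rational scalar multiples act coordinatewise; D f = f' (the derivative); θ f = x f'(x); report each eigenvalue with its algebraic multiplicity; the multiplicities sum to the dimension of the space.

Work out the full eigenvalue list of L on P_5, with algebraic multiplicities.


λ = 0 (multiplicity 1), λ = 1 (multiplicity 1), λ = 2 (multiplicity 1), λ = 3 (multiplicity 1), λ = 4 (multiplicity 1), λ = 5 (multiplicity 1)

image of 1: 0
image of x: x + 1
image of x^2: 2x^2 + 2x
image of x^3: 3x^3 + 3x^2
image of x^4: 4x^4 + 4x^3
image of x^5: 5x^5 + 5x^4
the matrix is upper triangular; its diagonal is (0, 1, 2, 3, 4, 5)
for a triangular matrix the eigenvalues are the diagonal entries, with algebraic multiplicity their repetition count


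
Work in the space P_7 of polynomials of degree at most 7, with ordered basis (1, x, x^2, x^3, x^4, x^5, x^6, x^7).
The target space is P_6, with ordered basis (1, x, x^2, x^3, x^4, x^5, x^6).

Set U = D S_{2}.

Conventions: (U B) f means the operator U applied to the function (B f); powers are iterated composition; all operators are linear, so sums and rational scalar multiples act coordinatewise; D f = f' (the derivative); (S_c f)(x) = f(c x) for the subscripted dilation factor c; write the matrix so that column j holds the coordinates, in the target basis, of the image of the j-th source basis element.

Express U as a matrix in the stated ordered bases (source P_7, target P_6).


image of 1: 0
image of x: 2
image of x^2: 8x
image of x^3: 24x^2
image of x^4: 64x^3
image of x^5: 160x^4
image of x^6: 384x^5
image of x^7: 896x^6
each image's coordinates form column j of the matrix

the matrix is [[0, 2, 0, 0, 0, 0, 0, 0]; [0, 0, 8, 0, 0, 0, 0, 0]; [0, 0, 0, 24, 0, 0, 0, 0]; [0, 0, 0, 0, 64, 0, 0, 0]; [0, 0, 0, 0, 0, 160, 0, 0]; [0, 0, 0, 0, 0, 0, 384, 0]; [0, 0, 0, 0, 0, 0, 0, 896]] (rows listed top to bottom)


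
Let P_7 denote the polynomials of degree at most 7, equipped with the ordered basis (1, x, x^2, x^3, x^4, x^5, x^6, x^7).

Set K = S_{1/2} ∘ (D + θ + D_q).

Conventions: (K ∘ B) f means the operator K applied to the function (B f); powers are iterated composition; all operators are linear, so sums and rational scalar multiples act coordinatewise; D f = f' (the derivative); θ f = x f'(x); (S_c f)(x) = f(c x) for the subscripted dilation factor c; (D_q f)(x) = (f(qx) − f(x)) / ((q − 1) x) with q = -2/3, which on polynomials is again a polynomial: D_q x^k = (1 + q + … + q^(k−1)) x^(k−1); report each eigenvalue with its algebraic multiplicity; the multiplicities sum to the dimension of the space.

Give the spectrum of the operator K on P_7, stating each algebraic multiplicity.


λ = 0 (multiplicity 1), λ = 7/128 (multiplicity 1), λ = 3/32 (multiplicity 1), λ = 5/32 (multiplicity 1), λ = 1/4 (multiplicity 1), λ = 3/8 (multiplicity 1), λ = 1/2 (multiplicity 2)

image of 1: 0
image of x: (1/2)x + 2
image of x^2: (1/2)x^2 + (7/6)x
image of x^3: (3/8)x^3 + (17/18)x^2
image of x^4: (1/4)x^4 + (121/216)x^3
image of x^5: (5/32)x^5 + (115/324)x^4
image of x^6: (3/32)x^6 + (1591/7776)x^5
image of x^7: (7/128)x^7 + (2783/23328)x^6
the matrix is upper triangular; its diagonal is (0, 1/2, 1/2, 3/8, 1/4, 5/32, 3/32, 7/128)
for a triangular matrix the eigenvalues are the diagonal entries, with algebraic multiplicity their repetition count


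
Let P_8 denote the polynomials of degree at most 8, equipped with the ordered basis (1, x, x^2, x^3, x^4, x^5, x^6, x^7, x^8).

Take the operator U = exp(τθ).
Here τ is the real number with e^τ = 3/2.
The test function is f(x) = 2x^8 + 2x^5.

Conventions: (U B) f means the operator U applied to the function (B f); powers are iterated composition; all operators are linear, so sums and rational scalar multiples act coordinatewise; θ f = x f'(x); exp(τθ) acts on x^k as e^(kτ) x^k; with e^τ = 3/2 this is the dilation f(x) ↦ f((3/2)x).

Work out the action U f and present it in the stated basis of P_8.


the image equals g(x) = (6561/128)x^8 + (243/16)x^5

exp(τθ) x^k = e^(kτ) x^k; with e^τ = 3/2 this sends x^k to (3/2)^k x^k
x^5 ↦ 243/32 x^5
x^8 ↦ 6561/256 x^8
applying this coordinatewise to f: exp(τθ) f = (6561/128)x^8 + (243/16)x^5


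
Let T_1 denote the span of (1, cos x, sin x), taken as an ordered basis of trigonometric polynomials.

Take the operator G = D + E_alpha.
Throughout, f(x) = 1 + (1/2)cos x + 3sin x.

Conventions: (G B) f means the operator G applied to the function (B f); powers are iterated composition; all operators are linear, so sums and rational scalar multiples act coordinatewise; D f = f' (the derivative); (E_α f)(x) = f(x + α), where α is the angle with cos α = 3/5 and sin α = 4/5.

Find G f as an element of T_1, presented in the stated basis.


D f = 3cos x - (1/2)sin x
E_alpha f = 1 + (27/10)cos x + (7/5)sin x
(D + E_alpha) f = 1 + (57/10)cos x + (9/10)sin x

the image equals g(x) = 1 + (57/10)cos x + (9/10)sin x


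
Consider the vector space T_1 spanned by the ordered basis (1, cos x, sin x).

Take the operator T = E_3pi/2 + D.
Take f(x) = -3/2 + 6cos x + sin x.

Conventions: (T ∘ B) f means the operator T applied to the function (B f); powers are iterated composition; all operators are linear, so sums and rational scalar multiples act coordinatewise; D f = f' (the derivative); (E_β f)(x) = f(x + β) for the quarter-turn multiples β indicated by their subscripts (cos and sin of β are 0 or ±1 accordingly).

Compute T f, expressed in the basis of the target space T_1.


the result is g(x) = -3/2

E_3pi/2 f = -3/2 - cos x + 6sin x
D f = cos x - 6sin x
(E_3pi/2 + D) f = -3/2


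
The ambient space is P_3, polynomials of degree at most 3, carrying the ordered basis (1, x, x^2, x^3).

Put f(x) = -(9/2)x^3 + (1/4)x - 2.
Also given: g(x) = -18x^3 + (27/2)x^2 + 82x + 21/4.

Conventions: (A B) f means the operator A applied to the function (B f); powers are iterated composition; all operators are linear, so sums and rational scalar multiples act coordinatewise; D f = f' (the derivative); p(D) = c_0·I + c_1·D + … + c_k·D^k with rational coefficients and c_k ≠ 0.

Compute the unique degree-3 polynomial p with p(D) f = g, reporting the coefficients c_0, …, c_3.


D^0 f = -(9/2)x^3 + (1/4)x - 2
D^1 f = -(27/2)x^2 + 1/4
D^2 f = -27x
D^3 f = -27
matching coefficients of g against c_0 f + c_1 Df + … from the top degree down determines the c_i
solution: c_0 = 4, c_1 = -1, c_2 = -3, c_3 = -1/2

p(D) = 4·I − D − 3·D^2 − (1/2)·D^3, i.e. c_0 = 4, c_1 = -1, c_2 = -3, c_3 = -1/2


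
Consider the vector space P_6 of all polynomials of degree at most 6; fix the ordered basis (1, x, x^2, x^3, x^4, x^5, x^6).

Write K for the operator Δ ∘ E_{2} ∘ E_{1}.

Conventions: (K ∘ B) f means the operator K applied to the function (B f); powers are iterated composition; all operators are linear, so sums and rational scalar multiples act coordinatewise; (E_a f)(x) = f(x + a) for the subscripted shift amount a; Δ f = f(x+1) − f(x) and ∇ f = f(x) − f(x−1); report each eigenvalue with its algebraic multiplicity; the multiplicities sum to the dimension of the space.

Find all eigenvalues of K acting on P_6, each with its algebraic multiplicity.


image of 1: 0
image of x: 1
image of x^2: 2x + 7
image of x^3: 3x^2 + 21x + 37
image of x^4: 4x^3 + 42x^2 + 148x + 175
image of x^5: 5x^4 + 70x^3 + 370x^2 + 875x + 781
image of x^6: 6x^5 + 105x^4 + 740x^3 + 2625x^2 + 4686x + 3367
the matrix is upper triangular; its diagonal is (0, 0, 0, 0, 0, 0, 0)
for a triangular matrix the eigenvalues are the diagonal entries, with algebraic multiplicity their repetition count

λ = 0 (multiplicity 7)


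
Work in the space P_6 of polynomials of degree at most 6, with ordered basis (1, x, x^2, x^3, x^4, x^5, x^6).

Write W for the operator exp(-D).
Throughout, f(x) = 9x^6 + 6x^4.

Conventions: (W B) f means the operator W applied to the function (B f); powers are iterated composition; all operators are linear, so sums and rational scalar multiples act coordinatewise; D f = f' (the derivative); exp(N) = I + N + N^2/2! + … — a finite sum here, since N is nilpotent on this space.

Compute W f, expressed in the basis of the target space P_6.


g(x) = 9x^6 - 54x^5 + 141x^4 - 204x^3 + 171x^2 - 78x + 15

order-1 term: -54x^5 - 24x^3
order-2 term: 135x^4 + 36x^2
order-3 term: -180x^3 - 24x
order-4 term: 135x^2 + 6
order-5 term: -54x
order-6 term: 9
the series for exp(-D) f terminates at order 6
exp(-D) f = 9x^6 - 54x^5 + 141x^4 - 204x^3 + 171x^2 - 78x + 15


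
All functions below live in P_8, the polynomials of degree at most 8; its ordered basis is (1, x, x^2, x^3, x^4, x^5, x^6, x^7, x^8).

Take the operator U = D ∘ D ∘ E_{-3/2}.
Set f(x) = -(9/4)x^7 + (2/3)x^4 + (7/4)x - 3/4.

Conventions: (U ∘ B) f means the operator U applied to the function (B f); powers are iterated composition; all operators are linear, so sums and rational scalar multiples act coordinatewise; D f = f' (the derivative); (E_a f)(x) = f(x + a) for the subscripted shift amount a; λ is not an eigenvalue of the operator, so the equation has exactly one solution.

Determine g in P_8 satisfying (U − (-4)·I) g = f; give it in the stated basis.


write g with unknown coordinates in the stated basis and equate coefficients in (U − (-4)·I) g = f
solving from the highest basis element down gives g = -(9/16)x^7 + (189/32)x^5 - (8473/192)x^4 + (6615/64)x^3 + (8441/128)x^2 - (308023/512)x + 565345/1024
check: U g = -(189/8)x^5 + (2835/16)x^4 - (6615/16)x^3 - (8441/32)x^2 + (308247/128)x - 565537/256
so U g − (-4)·g = -(9/4)x^7 + (2/3)x^4 + (7/4)x - 3/4 = f ✓

the result is g(x) = -(9/16)x^7 + (189/32)x^5 - (8473/192)x^4 + (6615/64)x^3 + (8441/128)x^2 - (308023/512)x + 565345/1024


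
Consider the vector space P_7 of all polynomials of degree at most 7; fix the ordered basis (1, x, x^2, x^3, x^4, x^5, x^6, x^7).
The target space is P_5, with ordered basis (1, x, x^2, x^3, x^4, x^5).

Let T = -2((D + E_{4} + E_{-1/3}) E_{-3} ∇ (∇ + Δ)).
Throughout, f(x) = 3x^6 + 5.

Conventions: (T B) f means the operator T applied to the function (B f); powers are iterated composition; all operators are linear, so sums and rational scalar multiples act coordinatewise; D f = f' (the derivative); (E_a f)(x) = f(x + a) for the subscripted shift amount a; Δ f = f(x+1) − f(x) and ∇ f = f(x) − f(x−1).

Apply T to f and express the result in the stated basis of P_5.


the result is g(x) = -720x^4 + 3360x^3 - 18960x^2 + (96640/3)x - 210952/9

∇ f = 18x^5 - 45x^4 + 60x^3 - 45x^2 + 18x - 3
Δ f = 18x^5 + 45x^4 + 60x^3 + 45x^2 + 18x + 3
(∇ + Δ) f = 36x^5 + 120x^3 + 36x
∇ (∇ + Δ) f = 180x^4 - 360x^3 + 720x^2 - 540x + 192
E_{-3} ∇ (∇ + Δ) f = 180x^4 - 2520x^3 + 13680x^2 - 34020x + 32592
D (E_{-3} ∇) (∇ + Δ) f = 720x^3 - 7560x^2 + 27360x - 34020
E_{4} (E_{-3} ∇) (∇ + Δ) f = 180x^4 + 360x^3 + 720x^2 + 540x + 192
E_{-1/3} (E_{-3} ∇) (∇ + Δ) f = 180x^4 - 2760x^3 + 16320x^2 - (132020/3)x + 409928/9
(D + E_{4} + E_{-1/3}) (E_{-3} ∇) (∇ + Δ) f = 360x^4 - 1680x^3 + 9480x^2 - (48320/3)x + 105476/9
(-2((D + E_{4} + E_{-1/3}) E_{-3} ∇ (∇ + Δ))) f = -720x^4 + 3360x^3 - 18960x^2 + (96640/3)x - 210952/9


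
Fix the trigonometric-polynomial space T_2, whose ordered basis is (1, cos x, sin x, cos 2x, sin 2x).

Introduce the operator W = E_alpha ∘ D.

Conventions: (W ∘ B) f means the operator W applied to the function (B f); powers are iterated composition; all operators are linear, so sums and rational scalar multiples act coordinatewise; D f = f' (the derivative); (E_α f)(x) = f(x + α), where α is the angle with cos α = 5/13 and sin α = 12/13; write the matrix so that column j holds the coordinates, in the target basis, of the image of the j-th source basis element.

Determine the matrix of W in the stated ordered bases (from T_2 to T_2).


the matrix is [[0, 0, 0, 0, 0]; [0, -12/13, 5/13, 0, 0]; [0, -5/13, -12/13, 0, 0]; [0, 0, 0, -240/169, -238/169]; [0, 0, 0, 238/169, -240/169]] (rows listed top to bottom)

image of 1: 0
image of cos x: -(12/13)cos x - (5/13)sin x
image of sin x: (5/13)cos x - (12/13)sin x
image of cos 2x: -(240/169)cos 2x + (238/169)sin 2x
image of sin 2x: -(238/169)cos 2x - (240/169)sin 2x
each image's coordinates form column j of the matrix


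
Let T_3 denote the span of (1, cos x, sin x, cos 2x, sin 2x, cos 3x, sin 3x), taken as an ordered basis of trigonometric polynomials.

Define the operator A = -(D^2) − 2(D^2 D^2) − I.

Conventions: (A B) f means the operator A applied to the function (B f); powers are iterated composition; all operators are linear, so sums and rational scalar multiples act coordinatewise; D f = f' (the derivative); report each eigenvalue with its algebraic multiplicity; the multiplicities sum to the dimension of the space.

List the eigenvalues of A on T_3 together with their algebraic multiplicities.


λ = -154 (multiplicity 2), λ = -29 (multiplicity 2), λ = -2 (multiplicity 2), λ = -1 (multiplicity 1)

image of 1: -1
image of cos x: -2cos x
image of sin x: -2sin x
image of cos 2x: -29cos 2x
image of sin 2x: -29sin 2x
image of cos 3x: -154cos 3x
image of sin 3x: -154sin 3x
the matrix is diagonal; its diagonal is (-1, -2, -2, -29, -29, -154, -154)
for a triangular matrix the eigenvalues are the diagonal entries, with algebraic multiplicity their repetition count


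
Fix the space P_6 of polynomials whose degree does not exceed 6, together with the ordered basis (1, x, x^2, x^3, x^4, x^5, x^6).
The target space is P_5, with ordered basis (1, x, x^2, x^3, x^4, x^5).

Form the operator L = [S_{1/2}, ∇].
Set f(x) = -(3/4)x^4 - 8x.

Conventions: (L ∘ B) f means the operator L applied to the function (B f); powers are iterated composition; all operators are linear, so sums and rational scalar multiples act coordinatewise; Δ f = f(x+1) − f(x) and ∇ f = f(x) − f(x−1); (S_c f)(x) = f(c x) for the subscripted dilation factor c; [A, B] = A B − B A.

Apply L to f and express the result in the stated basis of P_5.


the result is g(x) = -(3/16)x^3 + (27/32)x^2 - (21/16)x - 211/64

∇ f = -3x^3 + (9/2)x^2 - 3x - 29/4
S_{1/2} ∇ f = -(3/8)x^3 + (9/8)x^2 - (3/2)x - 29/4
S_{1/2} f = -(3/64)x^4 - 4x
∇ S_{1/2} f = -(3/16)x^3 + (9/32)x^2 - (3/16)x - 253/64
[S_{1/2}, ∇] f = -(3/16)x^3 + (27/32)x^2 - (21/16)x - 211/64


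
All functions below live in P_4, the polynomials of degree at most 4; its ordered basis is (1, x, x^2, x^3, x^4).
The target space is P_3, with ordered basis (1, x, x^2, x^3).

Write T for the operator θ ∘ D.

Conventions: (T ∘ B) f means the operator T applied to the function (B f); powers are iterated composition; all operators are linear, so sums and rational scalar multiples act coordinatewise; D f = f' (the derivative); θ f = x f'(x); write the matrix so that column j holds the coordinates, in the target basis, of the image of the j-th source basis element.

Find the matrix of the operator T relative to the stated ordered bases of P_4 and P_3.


image of 1: 0
image of x: 0
image of x^2: 2x
image of x^3: 6x^2
image of x^4: 12x^3
each image's coordinates form column j of the matrix

the matrix is [[0, 0, 0, 0, 0]; [0, 0, 2, 0, 0]; [0, 0, 0, 6, 0]; [0, 0, 0, 0, 12]] (rows listed top to bottom)


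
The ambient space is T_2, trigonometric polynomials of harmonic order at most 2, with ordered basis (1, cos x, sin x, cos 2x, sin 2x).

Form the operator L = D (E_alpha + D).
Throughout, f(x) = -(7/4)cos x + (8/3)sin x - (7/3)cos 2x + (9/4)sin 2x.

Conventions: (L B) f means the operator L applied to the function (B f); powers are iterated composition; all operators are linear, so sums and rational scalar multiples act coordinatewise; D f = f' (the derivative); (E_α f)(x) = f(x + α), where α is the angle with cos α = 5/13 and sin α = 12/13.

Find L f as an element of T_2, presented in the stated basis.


the result is g(x) = (685/156)cos x - (695/156)sin x + (9611/1014)cos 2x - (7849/507)sin 2x

E_alpha f = (93/52)cos x + (103/39)sin x + (1643/507)cos 2x + (49/676)sin 2x
D f = (8/3)cos x + (7/4)sin x + (9/2)cos 2x + (14/3)sin 2x
(E_alpha + D) f = (695/156)cos x + (685/156)sin x + (7849/1014)cos 2x + (9611/2028)sin 2x
D (E_alpha + D) f = (685/156)cos x - (695/156)sin x + (9611/1014)cos 2x - (7849/507)sin 2x


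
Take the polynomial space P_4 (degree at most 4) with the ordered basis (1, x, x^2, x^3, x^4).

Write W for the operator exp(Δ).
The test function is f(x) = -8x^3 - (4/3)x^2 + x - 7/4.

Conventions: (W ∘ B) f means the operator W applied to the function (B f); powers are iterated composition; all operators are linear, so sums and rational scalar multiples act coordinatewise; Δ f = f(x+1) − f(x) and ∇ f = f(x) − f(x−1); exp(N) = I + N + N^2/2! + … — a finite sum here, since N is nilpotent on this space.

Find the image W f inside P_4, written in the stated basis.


the result is g(x) = -8x^3 - (76/3)x^2 - (149/3)x - 521/12

order-1 term: -24x^2 - (80/3)x - 25/3
order-2 term: -24x - 76/3
order-3 term: -8
the series for exp(Δ) f terminates at order 3
exp(Δ) f = -8x^3 - (76/3)x^2 - (149/3)x - 521/12


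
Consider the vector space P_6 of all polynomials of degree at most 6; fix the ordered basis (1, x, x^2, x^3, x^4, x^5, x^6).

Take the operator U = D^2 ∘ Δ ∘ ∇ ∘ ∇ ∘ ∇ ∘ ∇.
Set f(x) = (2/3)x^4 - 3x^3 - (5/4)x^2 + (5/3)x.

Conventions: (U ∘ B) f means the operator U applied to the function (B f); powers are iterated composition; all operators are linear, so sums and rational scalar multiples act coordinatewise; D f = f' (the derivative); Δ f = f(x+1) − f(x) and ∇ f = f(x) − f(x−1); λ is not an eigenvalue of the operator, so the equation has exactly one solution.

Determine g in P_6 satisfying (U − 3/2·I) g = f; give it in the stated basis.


write g with unknown coordinates in the stated basis and equate coefficients in (U − 3/2·I) g = f
solving from the highest basis element down gives g = -(4/9)x^4 + 2x^3 + (5/6)x^2 - (10/9)x
check: U g = 0
so U g − 3/2·g = (2/3)x^4 - 3x^3 - (5/4)x^2 + (5/3)x = f ✓

g(x) = -(4/9)x^4 + 2x^3 + (5/6)x^2 - (10/9)x


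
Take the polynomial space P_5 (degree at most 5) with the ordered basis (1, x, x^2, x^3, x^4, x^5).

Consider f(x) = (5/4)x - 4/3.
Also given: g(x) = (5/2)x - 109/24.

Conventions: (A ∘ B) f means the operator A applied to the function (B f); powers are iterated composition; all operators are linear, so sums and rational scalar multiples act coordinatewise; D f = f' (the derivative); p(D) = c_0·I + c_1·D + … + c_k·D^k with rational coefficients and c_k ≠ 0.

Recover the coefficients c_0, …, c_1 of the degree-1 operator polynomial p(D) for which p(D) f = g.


D^0 f = (5/4)x - 4/3
D^1 f = 5/4
matching coefficients of g against c_0 f + c_1 Df + … from the top degree down determines the c_i
solution: c_0 = 2, c_1 = -3/2

p(D) = 2·I − (3/2)·D, i.e. c_0 = 2, c_1 = -3/2


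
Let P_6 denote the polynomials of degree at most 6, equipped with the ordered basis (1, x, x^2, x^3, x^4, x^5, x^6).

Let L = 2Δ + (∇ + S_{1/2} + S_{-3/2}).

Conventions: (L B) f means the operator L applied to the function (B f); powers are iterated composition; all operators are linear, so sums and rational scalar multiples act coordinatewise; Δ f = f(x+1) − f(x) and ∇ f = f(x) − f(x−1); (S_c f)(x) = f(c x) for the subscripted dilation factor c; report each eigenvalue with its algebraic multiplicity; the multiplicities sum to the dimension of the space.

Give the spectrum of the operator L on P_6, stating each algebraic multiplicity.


image of 1: 2
image of x: -x + 3
image of x^2: (5/2)x^2 + 6x + 1
image of x^3: -(13/4)x^3 + 9x^2 + 3x + 3
image of x^4: (41/8)x^4 + 12x^3 + 6x^2 + 12x + 1
image of x^5: -(121/16)x^5 + 15x^4 + 10x^3 + 30x^2 + 5x + 3
image of x^6: (365/32)x^6 + 18x^5 + 15x^4 + 60x^3 + 15x^2 + 18x + 1
the matrix is upper triangular; its diagonal is (2, -1, 5/2, -13/4, 41/8, -121/16, 365/32)
for a triangular matrix the eigenvalues are the diagonal entries, with algebraic multiplicity their repetition count

λ = -121/16 (multiplicity 1), λ = -13/4 (multiplicity 1), λ = -1 (multiplicity 1), λ = 2 (multiplicity 1), λ = 5/2 (multiplicity 1), λ = 41/8 (multiplicity 1), λ = 365/32 (multiplicity 1)


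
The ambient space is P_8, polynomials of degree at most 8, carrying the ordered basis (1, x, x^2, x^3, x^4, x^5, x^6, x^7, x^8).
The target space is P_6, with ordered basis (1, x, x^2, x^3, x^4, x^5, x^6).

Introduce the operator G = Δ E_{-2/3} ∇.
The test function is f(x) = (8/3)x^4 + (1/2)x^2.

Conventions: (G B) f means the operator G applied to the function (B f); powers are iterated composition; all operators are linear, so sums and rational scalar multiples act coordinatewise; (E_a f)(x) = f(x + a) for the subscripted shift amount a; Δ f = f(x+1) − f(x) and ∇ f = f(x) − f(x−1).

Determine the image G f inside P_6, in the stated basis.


the image equals g(x) = 32x^2 - (128/3)x + 185/9

∇ f = (32/3)x^3 - 16x^2 + (35/3)x - 19/6
E_{-2/3} ∇ f = (32/3)x^3 - (112/3)x^2 + (425/9)x - 3437/162
Δ E_{-2/3} ∇ f = 32x^2 - (128/3)x + 185/9


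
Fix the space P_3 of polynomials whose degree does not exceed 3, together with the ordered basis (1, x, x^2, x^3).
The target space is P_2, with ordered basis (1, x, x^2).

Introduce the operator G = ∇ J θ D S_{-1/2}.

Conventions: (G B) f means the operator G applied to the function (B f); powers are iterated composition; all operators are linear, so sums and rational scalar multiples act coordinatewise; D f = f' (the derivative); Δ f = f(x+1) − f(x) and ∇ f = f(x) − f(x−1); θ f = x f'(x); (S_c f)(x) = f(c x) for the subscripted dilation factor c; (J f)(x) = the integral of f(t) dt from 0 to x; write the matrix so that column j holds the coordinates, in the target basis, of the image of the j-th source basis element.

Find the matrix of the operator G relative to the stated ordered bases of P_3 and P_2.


the matrix is [[0, 0, -1/4, -1/4]; [0, 0, 1/2, 3/4]; [0, 0, 0, -3/4]] (rows listed top to bottom)

image of 1: 0
image of x: 0
image of x^2: (1/2)x - 1/4
image of x^3: -(3/4)x^2 + (3/4)x - 1/4
each image's coordinates form column j of the matrix


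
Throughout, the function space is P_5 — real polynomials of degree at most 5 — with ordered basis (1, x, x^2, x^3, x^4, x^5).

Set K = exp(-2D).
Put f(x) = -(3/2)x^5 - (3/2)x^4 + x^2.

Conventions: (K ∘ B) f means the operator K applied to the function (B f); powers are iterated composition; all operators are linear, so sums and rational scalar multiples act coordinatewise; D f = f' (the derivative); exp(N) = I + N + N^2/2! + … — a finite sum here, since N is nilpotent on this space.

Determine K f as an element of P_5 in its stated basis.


g(x) = -(3/2)x^5 + (27/2)x^4 - 48x^3 + 85x^2 - 76x + 28

order-1 term: 15x^4 + 12x^3 - 4x
order-2 term: -60x^3 - 36x^2 + 4
order-3 term: 120x^2 + 48x
order-4 term: -120x - 24
order-5 term: 48
the series for exp(-2D) f terminates at order 5
exp(-2D) f = -(3/2)x^5 + (27/2)x^4 - 48x^3 + 85x^2 - 76x + 28


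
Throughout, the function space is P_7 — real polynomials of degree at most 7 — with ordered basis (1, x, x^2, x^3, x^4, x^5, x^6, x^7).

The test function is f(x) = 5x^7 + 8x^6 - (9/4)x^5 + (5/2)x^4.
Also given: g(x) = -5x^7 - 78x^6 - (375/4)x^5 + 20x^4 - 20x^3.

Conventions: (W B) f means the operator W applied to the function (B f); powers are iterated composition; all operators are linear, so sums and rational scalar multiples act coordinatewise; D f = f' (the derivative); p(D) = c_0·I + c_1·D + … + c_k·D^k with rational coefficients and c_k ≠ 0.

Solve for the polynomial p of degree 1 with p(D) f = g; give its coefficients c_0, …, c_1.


p(D) = -I − 2·D, i.e. c_0 = -1, c_1 = -2

D^0 f = 5x^7 + 8x^6 - (9/4)x^5 + (5/2)x^4
D^1 f = 35x^6 + 48x^5 - (45/4)x^4 + 10x^3
matching coefficients of g against c_0 f + c_1 Df + … from the top degree down determines the c_i
solution: c_0 = -1, c_1 = -2


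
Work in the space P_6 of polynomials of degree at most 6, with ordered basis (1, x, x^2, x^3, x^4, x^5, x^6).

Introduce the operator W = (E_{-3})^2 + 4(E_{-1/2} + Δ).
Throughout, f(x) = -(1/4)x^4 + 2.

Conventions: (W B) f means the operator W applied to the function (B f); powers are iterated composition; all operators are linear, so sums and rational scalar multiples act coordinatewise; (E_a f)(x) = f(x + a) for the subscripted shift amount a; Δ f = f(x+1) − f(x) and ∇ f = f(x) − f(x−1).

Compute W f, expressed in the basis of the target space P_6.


g(x) = -(5/4)x^4 + 4x^3 - (123/2)x^2 + (425/2)x - 5041/16

E_{-3} f = -(1/4)x^4 + 3x^3 - (27/2)x^2 + 27x - 73/4
E_{-3} E_{-3} f = -(1/4)x^4 + 6x^3 - 54x^2 + 216x - 322
E_{-1/2} f = -(1/4)x^4 + (1/2)x^3 - (3/8)x^2 + (1/8)x + 127/64
Δ f = -x^3 - (3/2)x^2 - x - 1/4
(E_{-1/2} + Δ) f = -(1/4)x^4 - (1/2)x^3 - (15/8)x^2 - (7/8)x + 111/64
(4(E_{-1/2} + Δ)) f = -x^4 - 2x^3 - (15/2)x^2 - (7/2)x + 111/16
((E_{-3})^2 + 4(E_{-1/2} + Δ)) f = -(5/4)x^4 + 4x^3 - (123/2)x^2 + (425/2)x - 5041/16


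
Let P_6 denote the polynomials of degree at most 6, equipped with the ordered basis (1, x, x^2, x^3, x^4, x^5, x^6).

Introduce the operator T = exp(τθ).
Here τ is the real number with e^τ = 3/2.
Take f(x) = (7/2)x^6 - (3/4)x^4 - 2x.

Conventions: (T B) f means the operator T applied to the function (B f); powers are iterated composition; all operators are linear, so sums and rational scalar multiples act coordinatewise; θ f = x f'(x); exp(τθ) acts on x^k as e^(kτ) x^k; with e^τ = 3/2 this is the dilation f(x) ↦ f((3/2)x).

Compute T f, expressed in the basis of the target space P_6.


exp(τθ) x^k = e^(kτ) x^k; with e^τ = 3/2 this sends x^k to (3/2)^k x^k
x ↦ 3/2 x
x^4 ↦ 81/16 x^4
x^6 ↦ 729/64 x^6
applying this coordinatewise to f: exp(τθ) f = (5103/128)x^6 - (243/64)x^4 - 3x

the result is g(x) = (5103/128)x^6 - (243/64)x^4 - 3x


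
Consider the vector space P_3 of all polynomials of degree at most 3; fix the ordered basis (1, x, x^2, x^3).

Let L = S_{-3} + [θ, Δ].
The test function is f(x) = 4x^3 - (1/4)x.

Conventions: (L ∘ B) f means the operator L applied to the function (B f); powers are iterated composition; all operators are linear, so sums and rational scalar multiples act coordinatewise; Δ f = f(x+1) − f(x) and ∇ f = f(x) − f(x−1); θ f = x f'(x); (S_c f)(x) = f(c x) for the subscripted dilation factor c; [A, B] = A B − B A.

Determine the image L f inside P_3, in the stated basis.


g(x) = -108x^3 - 12x^2 - (93/4)x - 47/4

S_{-3} f = -108x^3 + (3/4)x
Δ f = 12x^2 + 12x + 15/4
θ Δ f = 24x^2 + 12x
θ f = 12x^3 - (1/4)x
Δ θ f = 36x^2 + 36x + 47/4
[θ, Δ] f = -12x^2 - 24x - 47/4
(S_{-3} + [θ, Δ]) f = -108x^3 - 12x^2 - (93/4)x - 47/4


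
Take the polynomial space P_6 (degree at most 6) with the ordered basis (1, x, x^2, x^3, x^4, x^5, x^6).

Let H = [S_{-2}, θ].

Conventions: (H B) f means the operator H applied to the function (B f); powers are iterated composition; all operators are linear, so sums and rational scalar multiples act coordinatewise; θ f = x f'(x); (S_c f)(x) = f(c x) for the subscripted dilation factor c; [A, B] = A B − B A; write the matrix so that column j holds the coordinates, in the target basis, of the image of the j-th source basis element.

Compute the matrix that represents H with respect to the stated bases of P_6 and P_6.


image of 1: 0
image of x: 0
image of x^2: 0
image of x^3: 0
image of x^4: 0
image of x^5: 0
image of x^6: 0
each image's coordinates form column j of the matrix

the matrix is [[0, 0, 0, 0, 0, 0, 0]; [0, 0, 0, 0, 0, 0, 0]; [0, 0, 0, 0, 0, 0, 0]; [0, 0, 0, 0, 0, 0, 0]; [0, 0, 0, 0, 0, 0, 0]; [0, 0, 0, 0, 0, 0, 0]; [0, 0, 0, 0, 0, 0, 0]] (rows listed top to bottom)


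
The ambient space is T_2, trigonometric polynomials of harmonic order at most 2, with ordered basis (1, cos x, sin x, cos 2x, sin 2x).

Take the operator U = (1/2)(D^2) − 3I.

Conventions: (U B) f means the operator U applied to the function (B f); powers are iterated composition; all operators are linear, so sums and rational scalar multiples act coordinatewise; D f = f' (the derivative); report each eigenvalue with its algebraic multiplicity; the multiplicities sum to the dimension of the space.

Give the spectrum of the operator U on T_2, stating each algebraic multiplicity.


λ = -5 (multiplicity 2), λ = -7/2 (multiplicity 2), λ = -3 (multiplicity 1)

image of 1: -3
image of cos x: -(7/2)cos x
image of sin x: -(7/2)sin x
image of cos 2x: -5cos 2x
image of sin 2x: -5sin 2x
the matrix is diagonal; its diagonal is (-3, -7/2, -7/2, -5, -5)
for a triangular matrix the eigenvalues are the diagonal entries, with algebraic multiplicity their repetition count


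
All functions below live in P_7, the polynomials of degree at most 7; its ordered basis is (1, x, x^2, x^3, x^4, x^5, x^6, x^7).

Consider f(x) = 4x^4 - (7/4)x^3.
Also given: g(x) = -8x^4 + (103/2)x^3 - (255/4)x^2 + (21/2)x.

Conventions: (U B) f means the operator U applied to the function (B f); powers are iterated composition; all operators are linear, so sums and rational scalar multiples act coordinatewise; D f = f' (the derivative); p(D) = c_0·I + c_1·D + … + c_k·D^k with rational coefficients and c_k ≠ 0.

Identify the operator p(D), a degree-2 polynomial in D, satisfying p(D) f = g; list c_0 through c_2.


c_0 = -2, c_1 = 3, c_2 = -1

D^0 f = 4x^4 - (7/4)x^3
D^1 f = 16x^3 - (21/4)x^2
D^2 f = 48x^2 - (21/2)x
matching coefficients of g against c_0 f + c_1 Df + … from the top degree down determines the c_i
solution: c_0 = -2, c_1 = 3, c_2 = -1


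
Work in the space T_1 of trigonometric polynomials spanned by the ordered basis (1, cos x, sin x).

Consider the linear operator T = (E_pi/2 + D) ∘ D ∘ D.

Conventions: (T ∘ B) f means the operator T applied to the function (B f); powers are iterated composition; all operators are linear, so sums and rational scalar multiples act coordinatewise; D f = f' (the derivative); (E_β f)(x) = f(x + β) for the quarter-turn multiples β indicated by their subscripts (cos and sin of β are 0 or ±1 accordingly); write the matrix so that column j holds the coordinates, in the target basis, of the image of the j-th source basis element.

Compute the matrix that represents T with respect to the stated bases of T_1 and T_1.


image of 1: 0
image of cos x: 2sin x
image of sin x: -2cos x
each image's coordinates form column j of the matrix

the matrix is [[0, 0, 0]; [0, 0, -2]; [0, 2, 0]] (rows listed top to bottom)


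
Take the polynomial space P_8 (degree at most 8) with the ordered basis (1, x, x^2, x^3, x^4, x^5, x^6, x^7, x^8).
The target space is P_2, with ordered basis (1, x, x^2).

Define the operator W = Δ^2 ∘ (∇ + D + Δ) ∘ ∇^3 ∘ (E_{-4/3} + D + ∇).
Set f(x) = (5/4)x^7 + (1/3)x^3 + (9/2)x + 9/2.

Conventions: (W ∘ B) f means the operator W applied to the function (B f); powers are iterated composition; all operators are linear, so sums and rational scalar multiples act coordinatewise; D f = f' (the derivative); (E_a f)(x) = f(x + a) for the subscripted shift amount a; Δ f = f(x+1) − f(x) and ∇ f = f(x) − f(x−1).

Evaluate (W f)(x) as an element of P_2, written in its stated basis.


E_{-4/3} f = (5/4)x^7 - (35/3)x^6 + (140/3)x^5 - (2800/27)x^4 + (11227/81)x^3 - (9068/81)x^2 + (80833/1458)x - 50977/4374
D f = (35/4)x^6 + x^2 + 9/2
∇ f = (35/4)x^6 - (105/4)x^5 + (175/4)x^4 - (175/4)x^3 + (109/4)x^2 - (39/4)x + 73/12
(E_{-4/3} + D + ∇) f = (5/4)x^7 + (35/6)x^6 + (245/12)x^5 - (6475/108)x^4 + (30733/324)x^3 - (27119/324)x^2 + (133235/2916)x - 9371/8748
∇ (E_{-4/3} + D + ∇) f = (35/4)x^6 + (35/4)x^5 + (175/3)x^4 - (40075/108)x^3 + (42509/54)x^2 - (248707/324)x + 437449/1458
∇ ∇ (E_{-4/3} + D + ∇) f = (105/2)x^5 - (175/2)x^4 + (1925/6)x^3 - (27125/18)x^2 + (158203/54)x - 321443/162
∇ ∇ ∇ (E_{-4/3} + D + ∇) f = (525/2)x^4 - 875x^3 + (4025/2)x^2 - (41300/9)x + 264463/54
∇ ∇^3 (E_{-4/3} + D + ∇) f = 1050x^3 - 4200x^2 + 7700x - 69650/9
D ∇^3 (E_{-4/3} + D + ∇) f = 1050x^3 - 2625x^2 + 4025x - 41300/9
Δ ∇^3 (E_{-4/3} + D + ∇) f = 1050x^3 - 1050x^2 + 2450x - 28700/9
(∇ + D + Δ) ∇^3 (E_{-4/3} + D + ∇) f = 3150x^3 - 7875x^2 + 14175x - 46550/3
Δ ((∇ + D + Δ) ∘ ∇^3) (E_{-4/3} + D + ∇) f = 9450x^2 - 6300x + 9450
Δ Δ ((∇ + D + Δ) ∘ ∇^3) (E_{-4/3} + D + ∇) f = 18900x + 3150

the result is g(x) = 18900x + 3150


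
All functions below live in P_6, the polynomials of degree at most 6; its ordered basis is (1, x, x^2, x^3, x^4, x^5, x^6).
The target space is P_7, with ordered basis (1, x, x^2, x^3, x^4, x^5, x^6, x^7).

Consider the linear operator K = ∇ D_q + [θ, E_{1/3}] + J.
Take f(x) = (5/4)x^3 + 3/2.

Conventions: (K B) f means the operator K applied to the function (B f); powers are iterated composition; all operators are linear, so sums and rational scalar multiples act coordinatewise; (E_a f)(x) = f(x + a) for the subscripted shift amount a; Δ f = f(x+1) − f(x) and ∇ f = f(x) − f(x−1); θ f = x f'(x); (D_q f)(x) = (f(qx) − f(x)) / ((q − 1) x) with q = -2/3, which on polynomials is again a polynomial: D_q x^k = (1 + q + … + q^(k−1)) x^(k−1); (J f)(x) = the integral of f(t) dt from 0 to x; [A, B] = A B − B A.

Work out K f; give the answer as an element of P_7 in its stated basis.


the result is g(x) = (5/16)x^4 - (5/4)x^2 + (47/18)x - 10/9

D_q f = (35/36)x^2
∇ D_q f = (35/18)x - 35/36
E_{1/3} f = (5/4)x^3 + (5/4)x^2 + (5/12)x + 167/108
θ E_{1/3} f = (15/4)x^3 + (5/2)x^2 + (5/12)x
θ f = (15/4)x^3
E_{1/3} θ f = (15/4)x^3 + (15/4)x^2 + (5/4)x + 5/36
[θ, E_{1/3}] f = -(5/4)x^2 - (5/6)x - 5/36
J f = (5/16)x^4 + (3/2)x
(∇ D_q + [θ, E_{1/3}] + J) f = (5/16)x^4 - (5/4)x^2 + (47/18)x - 10/9


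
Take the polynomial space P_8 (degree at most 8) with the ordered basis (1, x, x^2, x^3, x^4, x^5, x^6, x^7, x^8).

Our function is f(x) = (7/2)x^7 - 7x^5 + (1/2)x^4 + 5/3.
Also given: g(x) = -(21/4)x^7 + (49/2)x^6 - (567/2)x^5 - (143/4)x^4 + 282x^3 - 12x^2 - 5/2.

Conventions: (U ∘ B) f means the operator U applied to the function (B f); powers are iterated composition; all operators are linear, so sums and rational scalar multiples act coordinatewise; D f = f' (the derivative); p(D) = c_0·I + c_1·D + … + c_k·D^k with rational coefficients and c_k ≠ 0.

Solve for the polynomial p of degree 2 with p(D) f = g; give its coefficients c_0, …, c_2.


D^0 f = (7/2)x^7 - 7x^5 + (1/2)x^4 + 5/3
D^1 f = (49/2)x^6 - 35x^4 + 2x^3
D^2 f = 147x^5 - 140x^3 + 6x^2
matching coefficients of g against c_0 f + c_1 Df + … from the top degree down determines the c_i
solution: c_0 = -3/2, c_1 = 1, c_2 = -2

p(D) = -(3/2)·I + D − 2·D^2, i.e. c_0 = -3/2, c_1 = 1, c_2 = -2


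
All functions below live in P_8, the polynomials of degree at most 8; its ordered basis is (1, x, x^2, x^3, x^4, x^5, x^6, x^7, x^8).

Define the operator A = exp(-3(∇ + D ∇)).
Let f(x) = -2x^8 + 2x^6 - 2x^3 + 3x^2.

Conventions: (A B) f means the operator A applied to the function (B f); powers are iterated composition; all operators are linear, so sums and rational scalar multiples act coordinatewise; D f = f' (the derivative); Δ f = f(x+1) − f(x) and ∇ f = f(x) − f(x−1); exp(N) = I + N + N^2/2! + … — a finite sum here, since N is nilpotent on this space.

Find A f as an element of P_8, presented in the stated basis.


the result is g(x) = -2x^8 + 48x^7 - 334x^6 - 708x^5 + 19080x^4 - 74690x^3 + 15963x^2 + 373302x - 406800

order-1 term: 48x^7 + 168x^6 - 708x^5 + 1170x^4 - 1104x^3 + 588x^2 - 144x - 9
order-2 term: -504x^6 - 3024x^5 + 6570x^4 + 6120x^3 - 32094x^2 + 36702x - 14319
order-3 term: 3024x^5 + 22680x^4 - 16200x^3 - 95580x^2 + 131652x - 21654
order-4 term: -11340x^4 - 90720x^3 - 20250x^2 + 281880x - 93312
order-5 term: 27216x^3 + 204120x^2 + 133164x - 245430
order-6 term: -40824x^2 - 244944x - 141426
order-7 term: 34992x + 122472
order-8 term: -13122
the series for exp(-3(∇ + D ∇)) f terminates at order 8
exp(-3(∇ + D ∇)) f = -2x^8 + 48x^7 - 334x^6 - 708x^5 + 19080x^4 - 74690x^3 + 15963x^2 + 373302x - 406800
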